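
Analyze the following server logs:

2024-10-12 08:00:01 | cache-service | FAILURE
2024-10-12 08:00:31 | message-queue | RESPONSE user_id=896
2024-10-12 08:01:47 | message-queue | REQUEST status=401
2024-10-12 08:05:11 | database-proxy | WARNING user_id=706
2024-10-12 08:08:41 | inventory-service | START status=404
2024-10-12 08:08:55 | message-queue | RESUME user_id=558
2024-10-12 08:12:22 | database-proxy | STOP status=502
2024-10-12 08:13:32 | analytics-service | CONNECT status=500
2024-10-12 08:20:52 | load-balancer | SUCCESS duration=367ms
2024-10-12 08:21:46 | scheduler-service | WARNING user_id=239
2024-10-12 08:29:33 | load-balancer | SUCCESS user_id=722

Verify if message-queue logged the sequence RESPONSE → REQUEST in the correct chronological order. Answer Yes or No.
Yes

To verify sequence order:

1. Find all events in sequence RESPONSE → REQUEST for message-queue
2. Extract their timestamps
3. Check if timestamps are in ascending order
4. Result: Yes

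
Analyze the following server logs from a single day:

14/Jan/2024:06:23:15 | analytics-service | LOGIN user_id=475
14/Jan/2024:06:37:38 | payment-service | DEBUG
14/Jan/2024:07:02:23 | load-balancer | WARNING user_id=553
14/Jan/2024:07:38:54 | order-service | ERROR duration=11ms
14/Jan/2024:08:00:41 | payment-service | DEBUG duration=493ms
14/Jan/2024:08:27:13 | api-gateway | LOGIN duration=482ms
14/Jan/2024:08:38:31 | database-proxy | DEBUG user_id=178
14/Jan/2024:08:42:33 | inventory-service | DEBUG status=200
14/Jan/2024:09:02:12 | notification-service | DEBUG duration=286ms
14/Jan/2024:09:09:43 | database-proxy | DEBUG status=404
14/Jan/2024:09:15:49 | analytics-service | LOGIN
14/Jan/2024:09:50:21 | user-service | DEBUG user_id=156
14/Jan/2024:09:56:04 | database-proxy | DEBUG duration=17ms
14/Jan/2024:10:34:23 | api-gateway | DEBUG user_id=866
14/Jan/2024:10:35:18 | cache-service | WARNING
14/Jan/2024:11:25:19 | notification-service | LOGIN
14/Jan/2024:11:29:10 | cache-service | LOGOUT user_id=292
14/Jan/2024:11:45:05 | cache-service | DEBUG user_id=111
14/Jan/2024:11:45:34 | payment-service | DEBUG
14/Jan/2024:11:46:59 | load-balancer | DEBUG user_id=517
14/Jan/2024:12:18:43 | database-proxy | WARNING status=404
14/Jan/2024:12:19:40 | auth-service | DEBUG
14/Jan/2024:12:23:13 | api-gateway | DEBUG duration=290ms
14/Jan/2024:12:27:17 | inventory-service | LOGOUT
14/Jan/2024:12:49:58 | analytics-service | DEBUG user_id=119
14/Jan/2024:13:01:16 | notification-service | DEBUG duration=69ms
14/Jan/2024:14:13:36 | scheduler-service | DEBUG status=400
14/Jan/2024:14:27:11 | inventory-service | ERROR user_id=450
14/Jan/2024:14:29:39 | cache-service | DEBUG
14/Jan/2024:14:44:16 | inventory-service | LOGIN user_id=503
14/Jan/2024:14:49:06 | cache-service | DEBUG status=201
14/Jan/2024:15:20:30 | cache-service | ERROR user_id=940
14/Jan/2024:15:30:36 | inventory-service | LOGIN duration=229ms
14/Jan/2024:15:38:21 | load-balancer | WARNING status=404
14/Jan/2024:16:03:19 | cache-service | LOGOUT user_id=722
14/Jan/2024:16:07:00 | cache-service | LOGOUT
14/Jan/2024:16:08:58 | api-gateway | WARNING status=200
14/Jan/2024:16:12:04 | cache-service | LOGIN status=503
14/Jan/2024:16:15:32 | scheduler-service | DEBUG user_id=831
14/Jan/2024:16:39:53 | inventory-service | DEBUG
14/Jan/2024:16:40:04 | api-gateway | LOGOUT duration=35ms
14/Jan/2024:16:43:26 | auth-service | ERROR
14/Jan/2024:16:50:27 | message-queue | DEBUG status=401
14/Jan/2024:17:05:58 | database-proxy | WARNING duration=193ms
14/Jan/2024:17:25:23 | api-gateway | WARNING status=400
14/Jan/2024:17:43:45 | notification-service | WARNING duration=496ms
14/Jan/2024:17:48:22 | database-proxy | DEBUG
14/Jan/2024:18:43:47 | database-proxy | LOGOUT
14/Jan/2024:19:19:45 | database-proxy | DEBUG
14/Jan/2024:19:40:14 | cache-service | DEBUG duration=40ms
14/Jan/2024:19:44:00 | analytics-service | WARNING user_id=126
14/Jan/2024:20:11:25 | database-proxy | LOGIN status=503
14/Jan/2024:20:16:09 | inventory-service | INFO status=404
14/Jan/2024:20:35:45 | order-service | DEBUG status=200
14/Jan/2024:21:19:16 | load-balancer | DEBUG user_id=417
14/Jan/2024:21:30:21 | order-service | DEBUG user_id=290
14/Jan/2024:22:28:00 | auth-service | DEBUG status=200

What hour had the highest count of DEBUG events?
9

To find the peak hour:

1. Group all DEBUG events by hour
2. Count events in each hour
3. Find hour with maximum count
4. Peak hour: 9 (with 4 events)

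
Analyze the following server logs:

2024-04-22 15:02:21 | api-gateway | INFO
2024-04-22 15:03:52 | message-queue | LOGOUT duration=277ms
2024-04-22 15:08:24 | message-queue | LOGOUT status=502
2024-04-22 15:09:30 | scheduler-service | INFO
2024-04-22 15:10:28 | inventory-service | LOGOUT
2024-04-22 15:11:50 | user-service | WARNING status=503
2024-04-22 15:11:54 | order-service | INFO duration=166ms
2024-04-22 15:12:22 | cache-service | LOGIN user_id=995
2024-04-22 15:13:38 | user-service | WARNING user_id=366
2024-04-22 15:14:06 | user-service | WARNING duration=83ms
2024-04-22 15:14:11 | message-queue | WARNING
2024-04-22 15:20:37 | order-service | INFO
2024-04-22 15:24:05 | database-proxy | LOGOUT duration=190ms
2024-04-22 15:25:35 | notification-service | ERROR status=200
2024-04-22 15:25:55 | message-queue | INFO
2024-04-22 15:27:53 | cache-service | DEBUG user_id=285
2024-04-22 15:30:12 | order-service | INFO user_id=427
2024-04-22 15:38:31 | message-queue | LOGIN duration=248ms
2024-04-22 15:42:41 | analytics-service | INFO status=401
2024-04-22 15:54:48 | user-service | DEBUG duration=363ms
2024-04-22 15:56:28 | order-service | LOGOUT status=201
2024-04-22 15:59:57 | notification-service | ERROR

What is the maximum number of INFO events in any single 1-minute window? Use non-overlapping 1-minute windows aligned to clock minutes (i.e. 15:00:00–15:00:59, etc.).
1

To find the burst window:

1. Divide the log period into non-overlapping 1-minute windows starting at 15:00
2. Count INFO events in each window
3. Find the window with maximum count
4. Maximum events in a window: 1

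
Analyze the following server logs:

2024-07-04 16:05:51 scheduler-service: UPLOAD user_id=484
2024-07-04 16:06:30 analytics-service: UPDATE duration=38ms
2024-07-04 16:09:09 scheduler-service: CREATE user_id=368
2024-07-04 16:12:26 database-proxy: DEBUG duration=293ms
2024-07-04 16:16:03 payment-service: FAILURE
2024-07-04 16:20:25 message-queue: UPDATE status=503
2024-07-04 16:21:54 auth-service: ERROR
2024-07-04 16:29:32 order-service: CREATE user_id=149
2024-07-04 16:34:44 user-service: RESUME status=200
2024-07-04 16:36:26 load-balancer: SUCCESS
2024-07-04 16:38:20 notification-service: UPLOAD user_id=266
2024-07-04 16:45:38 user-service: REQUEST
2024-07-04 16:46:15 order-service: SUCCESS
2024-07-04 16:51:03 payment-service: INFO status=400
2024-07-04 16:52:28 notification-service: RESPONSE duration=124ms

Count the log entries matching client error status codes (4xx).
1

To find matching entries:

1. Pattern to match: client error status codes (4xx)
2. Scan each log entry for the pattern
3. Count matches: 1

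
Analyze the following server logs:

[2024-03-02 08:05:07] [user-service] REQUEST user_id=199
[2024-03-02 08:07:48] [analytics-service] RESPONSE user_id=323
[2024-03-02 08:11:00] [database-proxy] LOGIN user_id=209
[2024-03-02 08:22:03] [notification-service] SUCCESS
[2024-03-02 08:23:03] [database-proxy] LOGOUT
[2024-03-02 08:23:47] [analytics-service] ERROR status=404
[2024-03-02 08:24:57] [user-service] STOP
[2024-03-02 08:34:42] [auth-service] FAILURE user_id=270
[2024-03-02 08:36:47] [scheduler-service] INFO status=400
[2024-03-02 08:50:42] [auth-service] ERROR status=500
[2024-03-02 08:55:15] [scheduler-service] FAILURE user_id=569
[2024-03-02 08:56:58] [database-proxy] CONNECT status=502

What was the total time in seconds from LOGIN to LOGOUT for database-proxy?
723

To calculate state duration:

1. Find LOGIN event for database-proxy: 2024-03-02 08:11:00
2. Find LOGOUT event for database-proxy: 2024-03-02 08:23:03
3. Calculate duration: 2024-03-02 08:23:03 - 2024-03-02 08:11:00 = 723 seconds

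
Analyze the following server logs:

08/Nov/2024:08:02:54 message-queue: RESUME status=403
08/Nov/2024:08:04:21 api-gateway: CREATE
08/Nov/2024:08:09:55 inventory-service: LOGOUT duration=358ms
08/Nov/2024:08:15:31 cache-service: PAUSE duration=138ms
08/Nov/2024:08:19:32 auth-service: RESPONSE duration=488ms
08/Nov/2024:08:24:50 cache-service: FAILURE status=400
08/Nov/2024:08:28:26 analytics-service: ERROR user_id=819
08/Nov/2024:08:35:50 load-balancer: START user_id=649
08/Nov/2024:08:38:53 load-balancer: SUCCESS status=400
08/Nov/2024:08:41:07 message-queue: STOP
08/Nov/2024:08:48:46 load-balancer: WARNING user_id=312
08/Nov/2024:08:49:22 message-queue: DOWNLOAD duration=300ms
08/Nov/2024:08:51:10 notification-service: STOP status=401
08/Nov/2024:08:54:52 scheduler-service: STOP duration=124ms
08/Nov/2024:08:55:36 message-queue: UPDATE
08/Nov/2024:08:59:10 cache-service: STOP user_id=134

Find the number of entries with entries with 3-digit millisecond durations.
5

To find matching entries:

1. Pattern to match: entries with 3-digit millisecond durations
2. Scan each log entry for the pattern
3. Count matches: 5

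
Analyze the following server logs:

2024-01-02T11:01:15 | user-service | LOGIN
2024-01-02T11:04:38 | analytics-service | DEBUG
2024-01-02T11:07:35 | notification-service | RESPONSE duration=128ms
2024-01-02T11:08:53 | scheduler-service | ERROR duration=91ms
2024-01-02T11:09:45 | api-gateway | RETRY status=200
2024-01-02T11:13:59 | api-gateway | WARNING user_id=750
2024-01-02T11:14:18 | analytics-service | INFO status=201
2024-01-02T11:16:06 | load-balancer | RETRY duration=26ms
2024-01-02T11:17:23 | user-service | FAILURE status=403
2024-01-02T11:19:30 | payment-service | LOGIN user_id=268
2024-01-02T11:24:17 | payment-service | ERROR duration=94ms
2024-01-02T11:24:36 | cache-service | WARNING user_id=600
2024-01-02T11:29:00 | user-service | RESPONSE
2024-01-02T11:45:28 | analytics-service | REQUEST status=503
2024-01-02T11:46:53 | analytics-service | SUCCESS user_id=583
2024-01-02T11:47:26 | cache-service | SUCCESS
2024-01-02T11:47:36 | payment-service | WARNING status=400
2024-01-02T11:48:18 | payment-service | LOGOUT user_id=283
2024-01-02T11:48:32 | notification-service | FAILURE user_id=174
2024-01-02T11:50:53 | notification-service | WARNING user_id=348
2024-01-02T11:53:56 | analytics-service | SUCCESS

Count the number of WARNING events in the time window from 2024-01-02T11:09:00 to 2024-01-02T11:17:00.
1

To count events in the time window:

1. Window boundaries: 2024-01-02T11:09:00 to 2024-01-02T11:17:00
2. Filter for WARNING events within this window
3. Count matching events: 1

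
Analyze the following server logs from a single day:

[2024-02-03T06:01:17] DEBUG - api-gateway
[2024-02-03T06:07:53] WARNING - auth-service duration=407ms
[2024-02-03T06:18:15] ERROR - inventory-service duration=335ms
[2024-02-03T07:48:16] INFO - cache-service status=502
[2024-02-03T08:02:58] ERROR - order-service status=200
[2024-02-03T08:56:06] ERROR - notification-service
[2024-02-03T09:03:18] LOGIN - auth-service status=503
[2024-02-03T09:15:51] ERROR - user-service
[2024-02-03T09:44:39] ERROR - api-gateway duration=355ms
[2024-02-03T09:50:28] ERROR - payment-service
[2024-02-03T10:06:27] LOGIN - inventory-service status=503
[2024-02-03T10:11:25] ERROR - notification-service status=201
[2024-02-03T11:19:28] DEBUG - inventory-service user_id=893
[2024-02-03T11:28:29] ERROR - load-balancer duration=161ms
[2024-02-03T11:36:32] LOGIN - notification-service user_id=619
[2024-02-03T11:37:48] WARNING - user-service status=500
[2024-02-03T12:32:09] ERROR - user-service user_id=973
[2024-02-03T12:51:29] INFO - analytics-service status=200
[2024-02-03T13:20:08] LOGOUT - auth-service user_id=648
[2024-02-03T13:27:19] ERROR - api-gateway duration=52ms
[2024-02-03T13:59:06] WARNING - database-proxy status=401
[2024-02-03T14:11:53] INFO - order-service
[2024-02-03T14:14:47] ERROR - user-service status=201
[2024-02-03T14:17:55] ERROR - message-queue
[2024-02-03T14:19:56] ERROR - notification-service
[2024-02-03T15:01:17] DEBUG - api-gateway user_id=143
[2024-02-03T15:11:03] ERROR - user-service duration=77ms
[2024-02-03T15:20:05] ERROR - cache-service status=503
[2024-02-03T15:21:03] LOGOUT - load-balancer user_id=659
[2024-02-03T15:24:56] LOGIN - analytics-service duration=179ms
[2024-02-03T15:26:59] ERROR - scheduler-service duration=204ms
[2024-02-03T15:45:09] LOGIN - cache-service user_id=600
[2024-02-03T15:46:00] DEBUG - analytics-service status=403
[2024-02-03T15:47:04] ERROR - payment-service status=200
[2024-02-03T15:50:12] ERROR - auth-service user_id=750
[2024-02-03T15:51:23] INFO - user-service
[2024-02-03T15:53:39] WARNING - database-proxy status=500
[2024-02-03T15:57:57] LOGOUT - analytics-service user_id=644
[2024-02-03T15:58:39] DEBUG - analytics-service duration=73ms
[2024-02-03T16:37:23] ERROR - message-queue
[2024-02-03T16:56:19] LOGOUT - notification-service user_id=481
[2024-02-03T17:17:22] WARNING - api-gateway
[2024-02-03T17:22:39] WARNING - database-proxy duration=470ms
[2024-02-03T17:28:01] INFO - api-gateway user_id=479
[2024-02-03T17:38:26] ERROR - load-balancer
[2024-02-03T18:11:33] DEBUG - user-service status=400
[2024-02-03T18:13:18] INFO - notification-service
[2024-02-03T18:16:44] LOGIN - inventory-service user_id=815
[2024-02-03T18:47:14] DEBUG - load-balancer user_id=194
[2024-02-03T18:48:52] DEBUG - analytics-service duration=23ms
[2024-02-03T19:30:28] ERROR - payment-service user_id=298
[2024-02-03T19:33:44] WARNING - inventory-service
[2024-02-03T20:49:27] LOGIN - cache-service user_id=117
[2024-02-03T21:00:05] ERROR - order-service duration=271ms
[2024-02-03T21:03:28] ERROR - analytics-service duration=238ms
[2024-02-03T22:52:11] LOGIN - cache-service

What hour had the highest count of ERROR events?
15

To find the peak hour:

1. Group all ERROR events by hour
2. Count events in each hour
3. Find hour with maximum count
4. Peak hour: 15 (with 5 events)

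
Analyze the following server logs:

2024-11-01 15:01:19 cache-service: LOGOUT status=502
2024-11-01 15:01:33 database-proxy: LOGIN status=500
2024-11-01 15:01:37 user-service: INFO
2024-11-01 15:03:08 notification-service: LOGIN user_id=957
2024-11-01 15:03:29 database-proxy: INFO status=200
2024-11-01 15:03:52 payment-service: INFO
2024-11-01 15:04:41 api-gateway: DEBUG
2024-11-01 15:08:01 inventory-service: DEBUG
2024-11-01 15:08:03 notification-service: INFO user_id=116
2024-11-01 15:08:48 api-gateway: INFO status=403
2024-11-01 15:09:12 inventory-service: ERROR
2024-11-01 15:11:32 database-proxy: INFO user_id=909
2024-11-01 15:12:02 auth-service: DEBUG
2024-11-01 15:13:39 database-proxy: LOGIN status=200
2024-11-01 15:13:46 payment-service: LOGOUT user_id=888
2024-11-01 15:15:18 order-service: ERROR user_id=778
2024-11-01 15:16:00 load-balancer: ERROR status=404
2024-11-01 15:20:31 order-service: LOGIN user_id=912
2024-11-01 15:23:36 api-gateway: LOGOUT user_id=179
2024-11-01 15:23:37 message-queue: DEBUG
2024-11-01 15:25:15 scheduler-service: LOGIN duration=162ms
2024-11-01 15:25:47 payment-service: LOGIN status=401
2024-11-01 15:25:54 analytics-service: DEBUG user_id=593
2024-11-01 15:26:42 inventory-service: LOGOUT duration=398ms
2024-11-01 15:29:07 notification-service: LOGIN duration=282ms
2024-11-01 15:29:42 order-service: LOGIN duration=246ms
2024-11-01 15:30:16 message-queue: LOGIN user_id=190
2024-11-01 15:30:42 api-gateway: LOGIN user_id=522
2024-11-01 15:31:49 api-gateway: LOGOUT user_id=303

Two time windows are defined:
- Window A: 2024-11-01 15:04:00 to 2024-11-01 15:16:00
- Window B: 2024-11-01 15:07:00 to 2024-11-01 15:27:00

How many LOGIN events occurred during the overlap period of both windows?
1

To find overlap events:

1. Window A: 2024-11-01 15:04:00 to 2024-11-01 15:16:00
2. Window B: 2024-11-01 15:07:00 to 2024-11-01 15:27:00
3. Overlap period: 2024-11-01 15:07:00 to 2024-11-01 15:16:00
4. Count LOGIN events in overlap: 1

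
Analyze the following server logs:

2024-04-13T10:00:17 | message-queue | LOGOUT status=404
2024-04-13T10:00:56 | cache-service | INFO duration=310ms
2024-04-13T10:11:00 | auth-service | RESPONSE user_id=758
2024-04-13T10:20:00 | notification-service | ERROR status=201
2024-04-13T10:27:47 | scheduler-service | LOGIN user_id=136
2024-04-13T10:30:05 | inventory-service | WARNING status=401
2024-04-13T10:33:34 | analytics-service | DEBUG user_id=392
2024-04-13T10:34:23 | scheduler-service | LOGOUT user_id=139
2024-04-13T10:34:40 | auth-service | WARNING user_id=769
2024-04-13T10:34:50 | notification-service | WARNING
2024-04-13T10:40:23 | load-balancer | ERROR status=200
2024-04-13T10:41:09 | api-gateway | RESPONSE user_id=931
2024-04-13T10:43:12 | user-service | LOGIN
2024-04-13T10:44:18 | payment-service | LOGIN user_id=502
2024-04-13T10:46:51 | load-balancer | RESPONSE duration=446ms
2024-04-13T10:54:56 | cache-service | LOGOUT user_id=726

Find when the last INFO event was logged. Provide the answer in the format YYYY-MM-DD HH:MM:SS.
2024-04-13 10:00:56

To find the last event:

1. Filter for all INFO events
2. Sort by timestamp
3. Select the last one
4. Timestamp: 2024-04-13 10:00:56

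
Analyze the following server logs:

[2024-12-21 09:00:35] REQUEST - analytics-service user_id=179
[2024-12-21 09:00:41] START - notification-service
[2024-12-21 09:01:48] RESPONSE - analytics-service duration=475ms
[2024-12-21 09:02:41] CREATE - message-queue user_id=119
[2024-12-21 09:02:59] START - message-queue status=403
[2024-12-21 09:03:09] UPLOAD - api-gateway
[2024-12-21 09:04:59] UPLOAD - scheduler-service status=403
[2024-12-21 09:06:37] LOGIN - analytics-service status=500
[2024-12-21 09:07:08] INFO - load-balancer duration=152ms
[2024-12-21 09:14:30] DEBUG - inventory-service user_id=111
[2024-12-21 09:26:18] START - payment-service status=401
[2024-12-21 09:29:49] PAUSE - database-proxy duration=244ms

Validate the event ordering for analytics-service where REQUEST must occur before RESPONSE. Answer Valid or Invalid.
Valid

To validate ordering:

1. Required order: REQUEST → RESPONSE
2. Rule: REQUEST must occur before RESPONSE
3. Check actual order of events for analytics-service
4. Result: Valid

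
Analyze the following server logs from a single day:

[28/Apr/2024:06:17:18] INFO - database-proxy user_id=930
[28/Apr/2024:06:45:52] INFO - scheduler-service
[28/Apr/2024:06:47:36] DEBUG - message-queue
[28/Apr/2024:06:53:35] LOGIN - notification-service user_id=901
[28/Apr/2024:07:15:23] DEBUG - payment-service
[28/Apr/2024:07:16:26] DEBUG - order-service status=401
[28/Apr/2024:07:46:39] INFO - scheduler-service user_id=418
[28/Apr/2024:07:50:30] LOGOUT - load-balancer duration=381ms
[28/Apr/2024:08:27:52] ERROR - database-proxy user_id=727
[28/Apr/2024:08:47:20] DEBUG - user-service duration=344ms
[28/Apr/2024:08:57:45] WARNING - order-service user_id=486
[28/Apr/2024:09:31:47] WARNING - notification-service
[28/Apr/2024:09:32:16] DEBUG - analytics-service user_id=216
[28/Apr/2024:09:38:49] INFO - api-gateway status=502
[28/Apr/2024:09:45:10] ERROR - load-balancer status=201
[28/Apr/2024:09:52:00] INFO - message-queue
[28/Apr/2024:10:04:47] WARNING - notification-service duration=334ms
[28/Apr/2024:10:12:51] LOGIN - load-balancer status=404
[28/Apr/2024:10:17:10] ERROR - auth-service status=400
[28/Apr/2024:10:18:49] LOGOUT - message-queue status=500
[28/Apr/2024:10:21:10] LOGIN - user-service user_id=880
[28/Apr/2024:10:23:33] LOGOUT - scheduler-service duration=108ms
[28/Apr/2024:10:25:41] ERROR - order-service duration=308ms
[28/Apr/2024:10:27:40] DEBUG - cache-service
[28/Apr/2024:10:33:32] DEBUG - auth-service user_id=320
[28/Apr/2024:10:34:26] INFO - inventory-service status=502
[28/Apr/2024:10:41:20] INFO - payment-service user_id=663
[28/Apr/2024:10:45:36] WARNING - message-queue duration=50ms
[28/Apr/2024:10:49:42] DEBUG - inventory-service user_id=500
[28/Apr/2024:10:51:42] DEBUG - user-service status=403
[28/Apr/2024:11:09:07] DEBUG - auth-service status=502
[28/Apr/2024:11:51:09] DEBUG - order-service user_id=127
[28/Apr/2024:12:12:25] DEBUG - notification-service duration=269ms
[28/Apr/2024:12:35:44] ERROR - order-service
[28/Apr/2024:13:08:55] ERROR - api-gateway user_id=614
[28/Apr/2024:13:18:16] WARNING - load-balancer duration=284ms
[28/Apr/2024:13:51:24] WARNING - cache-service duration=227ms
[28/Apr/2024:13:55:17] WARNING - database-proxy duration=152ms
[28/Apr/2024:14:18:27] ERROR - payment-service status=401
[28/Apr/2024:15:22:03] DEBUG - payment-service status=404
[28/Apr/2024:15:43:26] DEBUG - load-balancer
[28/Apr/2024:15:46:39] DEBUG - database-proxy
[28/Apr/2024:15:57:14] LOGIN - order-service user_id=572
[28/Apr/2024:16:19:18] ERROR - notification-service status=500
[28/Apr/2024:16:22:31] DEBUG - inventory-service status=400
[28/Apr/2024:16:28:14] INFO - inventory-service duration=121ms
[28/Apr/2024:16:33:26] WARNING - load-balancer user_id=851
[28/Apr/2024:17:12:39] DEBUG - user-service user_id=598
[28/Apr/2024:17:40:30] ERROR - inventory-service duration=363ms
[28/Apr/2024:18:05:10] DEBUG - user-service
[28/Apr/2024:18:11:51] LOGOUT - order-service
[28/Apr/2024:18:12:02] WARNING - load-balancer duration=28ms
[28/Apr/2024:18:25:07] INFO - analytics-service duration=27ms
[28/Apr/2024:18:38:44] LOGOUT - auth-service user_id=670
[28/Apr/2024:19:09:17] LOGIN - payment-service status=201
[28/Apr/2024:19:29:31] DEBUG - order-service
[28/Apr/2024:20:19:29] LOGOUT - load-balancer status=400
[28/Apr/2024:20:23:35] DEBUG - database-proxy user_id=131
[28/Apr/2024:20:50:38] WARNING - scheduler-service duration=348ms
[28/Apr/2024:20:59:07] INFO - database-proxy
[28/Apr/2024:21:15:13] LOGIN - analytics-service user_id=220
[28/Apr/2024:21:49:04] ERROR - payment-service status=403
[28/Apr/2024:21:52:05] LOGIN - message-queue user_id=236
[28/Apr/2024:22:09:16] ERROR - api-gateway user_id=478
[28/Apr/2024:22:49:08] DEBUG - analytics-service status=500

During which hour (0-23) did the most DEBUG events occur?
10

To find the peak hour:

1. Group all DEBUG events by hour
2. Count events in each hour
3. Find hour with maximum count
4. Peak hour: 10 (with 4 events)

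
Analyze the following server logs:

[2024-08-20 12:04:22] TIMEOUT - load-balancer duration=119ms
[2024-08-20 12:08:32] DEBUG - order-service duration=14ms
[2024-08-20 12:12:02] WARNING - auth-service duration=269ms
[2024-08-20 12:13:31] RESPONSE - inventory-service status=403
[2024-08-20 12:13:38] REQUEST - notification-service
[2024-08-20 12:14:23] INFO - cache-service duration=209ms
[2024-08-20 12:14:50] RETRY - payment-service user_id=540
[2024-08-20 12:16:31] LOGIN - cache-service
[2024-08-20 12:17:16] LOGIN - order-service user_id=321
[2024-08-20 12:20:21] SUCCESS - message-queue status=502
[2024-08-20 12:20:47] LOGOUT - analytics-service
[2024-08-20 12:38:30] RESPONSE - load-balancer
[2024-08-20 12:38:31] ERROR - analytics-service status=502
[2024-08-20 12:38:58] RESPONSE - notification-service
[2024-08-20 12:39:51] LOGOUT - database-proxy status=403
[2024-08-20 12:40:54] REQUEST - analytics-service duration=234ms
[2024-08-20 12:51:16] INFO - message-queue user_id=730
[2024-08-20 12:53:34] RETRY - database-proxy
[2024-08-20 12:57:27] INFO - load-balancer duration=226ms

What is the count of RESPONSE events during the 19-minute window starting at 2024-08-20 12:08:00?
1

To count events in the time window:

1. Window boundaries: 2024-08-20 12:08:00 to 2024-08-20 12:27:00
2. Filter for RESPONSE events within this window
3. Count matching events: 1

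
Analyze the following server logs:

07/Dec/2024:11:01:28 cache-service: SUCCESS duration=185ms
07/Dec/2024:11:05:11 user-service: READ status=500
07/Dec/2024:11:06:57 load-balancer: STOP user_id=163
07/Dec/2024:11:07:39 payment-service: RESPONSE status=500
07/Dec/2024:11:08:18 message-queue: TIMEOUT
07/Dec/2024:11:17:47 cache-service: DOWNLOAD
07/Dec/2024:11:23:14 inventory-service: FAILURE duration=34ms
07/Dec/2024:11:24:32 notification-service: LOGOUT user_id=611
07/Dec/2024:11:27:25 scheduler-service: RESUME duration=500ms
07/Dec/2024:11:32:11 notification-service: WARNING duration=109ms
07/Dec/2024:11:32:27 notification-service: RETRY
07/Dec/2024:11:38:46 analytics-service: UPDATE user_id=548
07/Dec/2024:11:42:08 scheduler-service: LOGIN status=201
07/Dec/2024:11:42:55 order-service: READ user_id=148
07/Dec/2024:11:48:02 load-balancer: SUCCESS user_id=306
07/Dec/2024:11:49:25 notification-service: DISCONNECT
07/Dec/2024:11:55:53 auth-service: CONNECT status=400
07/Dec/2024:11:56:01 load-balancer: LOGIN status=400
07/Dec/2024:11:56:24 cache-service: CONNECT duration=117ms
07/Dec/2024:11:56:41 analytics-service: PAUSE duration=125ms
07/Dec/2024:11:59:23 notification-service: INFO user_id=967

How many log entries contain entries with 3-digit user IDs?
6

To find matching entries:

1. Pattern to match: entries with 3-digit user IDs
2. Scan each log entry for the pattern
3. Count matches: 6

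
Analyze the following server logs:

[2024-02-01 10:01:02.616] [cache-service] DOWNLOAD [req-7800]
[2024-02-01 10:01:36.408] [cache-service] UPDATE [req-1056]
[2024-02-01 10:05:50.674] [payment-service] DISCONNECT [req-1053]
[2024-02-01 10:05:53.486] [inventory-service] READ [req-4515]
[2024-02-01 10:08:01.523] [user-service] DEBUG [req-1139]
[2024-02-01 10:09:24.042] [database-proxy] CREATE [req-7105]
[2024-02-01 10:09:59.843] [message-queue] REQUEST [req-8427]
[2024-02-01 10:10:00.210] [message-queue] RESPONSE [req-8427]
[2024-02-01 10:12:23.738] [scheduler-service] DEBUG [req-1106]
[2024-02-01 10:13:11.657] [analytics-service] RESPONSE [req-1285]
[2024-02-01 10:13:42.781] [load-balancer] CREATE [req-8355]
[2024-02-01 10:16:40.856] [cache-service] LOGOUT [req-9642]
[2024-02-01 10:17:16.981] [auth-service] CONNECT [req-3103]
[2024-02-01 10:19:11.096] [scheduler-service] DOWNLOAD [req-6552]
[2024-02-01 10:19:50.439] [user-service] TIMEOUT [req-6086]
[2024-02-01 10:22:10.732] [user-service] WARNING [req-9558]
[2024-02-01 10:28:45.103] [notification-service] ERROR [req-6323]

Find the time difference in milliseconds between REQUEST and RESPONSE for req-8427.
367

To calculate latency:

1. Find REQUEST with id req-8427: 2024-02-01 10:09:59.843
2. Find RESPONSE with id req-8427: 2024-02-01 10:10:00.210
3. Latency: 2024-02-01 10:10:00.210 - 2024-02-01 10:09:59.843 = 367ms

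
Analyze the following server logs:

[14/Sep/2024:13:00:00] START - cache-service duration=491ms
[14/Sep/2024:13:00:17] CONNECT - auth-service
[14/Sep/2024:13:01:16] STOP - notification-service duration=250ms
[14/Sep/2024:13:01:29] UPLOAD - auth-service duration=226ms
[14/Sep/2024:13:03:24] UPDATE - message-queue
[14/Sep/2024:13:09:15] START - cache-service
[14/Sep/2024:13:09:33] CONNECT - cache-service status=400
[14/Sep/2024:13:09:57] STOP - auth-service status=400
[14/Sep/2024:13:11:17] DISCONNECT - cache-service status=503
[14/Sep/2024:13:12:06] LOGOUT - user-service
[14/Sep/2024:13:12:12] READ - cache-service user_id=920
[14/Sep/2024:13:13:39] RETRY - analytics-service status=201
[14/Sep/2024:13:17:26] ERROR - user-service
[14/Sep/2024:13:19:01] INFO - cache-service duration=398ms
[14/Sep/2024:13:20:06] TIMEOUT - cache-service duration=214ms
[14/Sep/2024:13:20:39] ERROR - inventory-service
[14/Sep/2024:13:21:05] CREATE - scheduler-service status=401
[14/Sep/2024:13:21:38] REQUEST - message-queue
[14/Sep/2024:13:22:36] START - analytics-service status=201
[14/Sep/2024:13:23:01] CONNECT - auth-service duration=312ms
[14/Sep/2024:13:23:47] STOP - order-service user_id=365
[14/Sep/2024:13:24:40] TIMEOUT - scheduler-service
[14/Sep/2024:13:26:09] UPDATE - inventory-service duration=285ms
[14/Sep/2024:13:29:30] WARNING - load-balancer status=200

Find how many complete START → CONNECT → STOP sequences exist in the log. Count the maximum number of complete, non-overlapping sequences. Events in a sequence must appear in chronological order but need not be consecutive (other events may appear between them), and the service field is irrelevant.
3

To count sequences:

1. Look for pattern: START → CONNECT → STOP
2. Greedily scan the log in chronological order, matching each sequence element in turn (ignoring service)
3. Each time the full pattern completes, increment the count and restart matching from the next event
4. Complete non-overlapping sequences found: 3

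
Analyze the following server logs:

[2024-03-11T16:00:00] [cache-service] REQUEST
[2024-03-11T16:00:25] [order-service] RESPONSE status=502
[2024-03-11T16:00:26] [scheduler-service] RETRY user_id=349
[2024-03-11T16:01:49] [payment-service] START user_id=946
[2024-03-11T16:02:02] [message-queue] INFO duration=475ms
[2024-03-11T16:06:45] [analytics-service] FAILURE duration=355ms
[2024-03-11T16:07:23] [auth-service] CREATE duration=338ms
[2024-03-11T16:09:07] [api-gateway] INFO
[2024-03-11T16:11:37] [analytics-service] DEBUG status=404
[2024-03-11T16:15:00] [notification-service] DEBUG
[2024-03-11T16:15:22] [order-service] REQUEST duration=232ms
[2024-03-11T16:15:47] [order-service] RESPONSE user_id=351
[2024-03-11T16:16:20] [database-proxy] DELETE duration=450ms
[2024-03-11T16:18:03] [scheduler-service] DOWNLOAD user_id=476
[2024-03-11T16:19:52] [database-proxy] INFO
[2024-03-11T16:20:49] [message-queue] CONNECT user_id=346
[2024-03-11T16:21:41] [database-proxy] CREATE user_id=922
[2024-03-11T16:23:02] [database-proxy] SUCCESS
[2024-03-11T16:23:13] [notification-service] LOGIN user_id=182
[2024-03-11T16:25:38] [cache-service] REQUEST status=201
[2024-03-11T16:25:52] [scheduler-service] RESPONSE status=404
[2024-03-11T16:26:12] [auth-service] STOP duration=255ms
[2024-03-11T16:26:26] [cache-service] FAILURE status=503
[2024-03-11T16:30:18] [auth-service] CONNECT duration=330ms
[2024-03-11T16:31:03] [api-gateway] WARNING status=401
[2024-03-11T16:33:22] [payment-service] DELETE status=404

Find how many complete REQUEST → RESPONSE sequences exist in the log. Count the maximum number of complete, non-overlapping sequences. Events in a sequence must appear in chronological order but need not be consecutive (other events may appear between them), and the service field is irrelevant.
3

To count sequences:

1. Look for pattern: REQUEST → RESPONSE
2. Greedily scan the log in chronological order, matching each sequence element in turn (ignoring service)
3. Each time the full pattern completes, increment the count and restart matching from the next event
4. Complete non-overlapping sequences found: 3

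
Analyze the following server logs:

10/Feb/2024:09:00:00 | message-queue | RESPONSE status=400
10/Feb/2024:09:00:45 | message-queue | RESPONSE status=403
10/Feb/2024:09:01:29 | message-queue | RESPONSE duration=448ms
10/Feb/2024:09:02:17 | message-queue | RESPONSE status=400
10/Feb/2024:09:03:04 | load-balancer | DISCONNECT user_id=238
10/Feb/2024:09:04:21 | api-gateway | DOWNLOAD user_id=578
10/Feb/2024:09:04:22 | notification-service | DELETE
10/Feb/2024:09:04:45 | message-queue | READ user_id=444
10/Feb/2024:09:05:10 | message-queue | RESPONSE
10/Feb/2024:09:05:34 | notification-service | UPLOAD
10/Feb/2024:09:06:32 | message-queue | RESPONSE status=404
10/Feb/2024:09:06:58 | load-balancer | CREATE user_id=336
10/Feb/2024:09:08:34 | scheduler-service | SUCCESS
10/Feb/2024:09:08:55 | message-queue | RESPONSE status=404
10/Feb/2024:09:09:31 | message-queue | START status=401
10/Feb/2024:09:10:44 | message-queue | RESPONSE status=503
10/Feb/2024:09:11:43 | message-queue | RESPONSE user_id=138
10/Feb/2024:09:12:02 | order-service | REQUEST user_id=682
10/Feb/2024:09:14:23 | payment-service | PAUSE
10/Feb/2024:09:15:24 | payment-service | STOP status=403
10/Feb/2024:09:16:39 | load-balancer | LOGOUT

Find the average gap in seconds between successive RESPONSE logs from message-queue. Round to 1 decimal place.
87.9

To calculate average interval:

1. Find all RESPONSE events for message-queue in order
2. Calculate time gaps between consecutive events
3. Compute mean of gaps: 703 / 8 = 87.9 seconds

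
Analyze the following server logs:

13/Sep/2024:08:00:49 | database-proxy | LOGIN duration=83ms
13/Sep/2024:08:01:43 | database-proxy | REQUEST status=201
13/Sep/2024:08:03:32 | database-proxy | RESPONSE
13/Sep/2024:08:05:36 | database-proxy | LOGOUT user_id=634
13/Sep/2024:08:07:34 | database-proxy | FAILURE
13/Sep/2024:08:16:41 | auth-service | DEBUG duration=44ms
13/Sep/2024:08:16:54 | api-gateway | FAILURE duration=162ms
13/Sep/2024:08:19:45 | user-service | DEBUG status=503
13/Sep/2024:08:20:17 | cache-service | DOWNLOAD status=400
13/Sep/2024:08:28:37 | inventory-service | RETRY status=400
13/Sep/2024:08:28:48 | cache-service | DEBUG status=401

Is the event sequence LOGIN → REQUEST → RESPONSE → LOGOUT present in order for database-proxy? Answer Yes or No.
Yes

To verify sequence order:

1. Find all events in sequence LOGIN → REQUEST → RESPONSE → LOGOUT for database-proxy
2. Extract their timestamps
3. Check if timestamps are in ascending order
4. Result: Yes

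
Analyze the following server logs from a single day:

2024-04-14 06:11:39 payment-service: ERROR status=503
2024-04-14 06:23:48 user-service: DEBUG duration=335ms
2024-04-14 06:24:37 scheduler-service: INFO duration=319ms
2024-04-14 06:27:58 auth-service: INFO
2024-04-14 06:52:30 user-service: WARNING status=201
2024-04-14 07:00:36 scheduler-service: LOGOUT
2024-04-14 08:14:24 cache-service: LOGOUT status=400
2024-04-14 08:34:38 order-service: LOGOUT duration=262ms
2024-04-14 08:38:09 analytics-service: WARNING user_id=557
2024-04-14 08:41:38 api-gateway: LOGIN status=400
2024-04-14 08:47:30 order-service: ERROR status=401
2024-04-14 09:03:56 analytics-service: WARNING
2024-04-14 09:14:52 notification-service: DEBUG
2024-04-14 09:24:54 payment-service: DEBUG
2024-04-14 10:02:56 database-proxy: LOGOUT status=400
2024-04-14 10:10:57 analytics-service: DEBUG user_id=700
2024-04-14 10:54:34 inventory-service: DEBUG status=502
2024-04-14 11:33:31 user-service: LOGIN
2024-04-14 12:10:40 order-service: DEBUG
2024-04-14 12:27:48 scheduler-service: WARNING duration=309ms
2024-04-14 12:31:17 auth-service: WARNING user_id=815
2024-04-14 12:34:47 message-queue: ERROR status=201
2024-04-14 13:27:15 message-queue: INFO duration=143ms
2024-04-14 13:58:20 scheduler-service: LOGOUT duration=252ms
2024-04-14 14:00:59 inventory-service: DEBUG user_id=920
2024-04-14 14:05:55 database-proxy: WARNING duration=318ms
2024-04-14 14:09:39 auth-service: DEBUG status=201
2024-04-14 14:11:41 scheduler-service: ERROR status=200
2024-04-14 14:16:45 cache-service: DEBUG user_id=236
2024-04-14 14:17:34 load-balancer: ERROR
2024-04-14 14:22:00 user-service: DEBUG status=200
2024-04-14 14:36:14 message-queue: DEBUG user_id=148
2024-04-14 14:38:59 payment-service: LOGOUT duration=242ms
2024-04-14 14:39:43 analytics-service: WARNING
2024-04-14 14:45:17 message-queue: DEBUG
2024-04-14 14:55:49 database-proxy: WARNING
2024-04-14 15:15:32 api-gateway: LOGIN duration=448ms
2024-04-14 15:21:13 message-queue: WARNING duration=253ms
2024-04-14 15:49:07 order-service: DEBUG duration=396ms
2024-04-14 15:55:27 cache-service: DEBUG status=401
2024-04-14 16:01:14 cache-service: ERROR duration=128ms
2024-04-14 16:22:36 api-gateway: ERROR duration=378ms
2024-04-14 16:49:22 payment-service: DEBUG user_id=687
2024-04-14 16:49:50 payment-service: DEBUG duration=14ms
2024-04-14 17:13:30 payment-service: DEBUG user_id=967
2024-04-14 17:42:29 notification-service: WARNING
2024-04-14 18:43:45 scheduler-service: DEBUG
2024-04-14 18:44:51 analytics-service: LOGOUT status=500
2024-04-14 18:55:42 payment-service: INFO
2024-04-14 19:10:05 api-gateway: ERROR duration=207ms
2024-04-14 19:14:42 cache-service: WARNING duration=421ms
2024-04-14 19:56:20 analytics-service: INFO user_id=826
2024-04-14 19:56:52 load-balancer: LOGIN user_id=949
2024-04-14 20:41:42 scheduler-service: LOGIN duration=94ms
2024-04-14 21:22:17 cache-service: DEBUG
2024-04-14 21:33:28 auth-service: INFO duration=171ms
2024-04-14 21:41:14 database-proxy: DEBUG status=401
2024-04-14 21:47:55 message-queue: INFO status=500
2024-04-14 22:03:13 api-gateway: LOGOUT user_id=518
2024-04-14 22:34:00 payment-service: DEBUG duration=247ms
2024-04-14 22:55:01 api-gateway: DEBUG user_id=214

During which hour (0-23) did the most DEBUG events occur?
14

To find the peak hour:

1. Group all DEBUG events by hour
2. Count events in each hour
3. Find hour with maximum count
4. Peak hour: 14 (with 6 events)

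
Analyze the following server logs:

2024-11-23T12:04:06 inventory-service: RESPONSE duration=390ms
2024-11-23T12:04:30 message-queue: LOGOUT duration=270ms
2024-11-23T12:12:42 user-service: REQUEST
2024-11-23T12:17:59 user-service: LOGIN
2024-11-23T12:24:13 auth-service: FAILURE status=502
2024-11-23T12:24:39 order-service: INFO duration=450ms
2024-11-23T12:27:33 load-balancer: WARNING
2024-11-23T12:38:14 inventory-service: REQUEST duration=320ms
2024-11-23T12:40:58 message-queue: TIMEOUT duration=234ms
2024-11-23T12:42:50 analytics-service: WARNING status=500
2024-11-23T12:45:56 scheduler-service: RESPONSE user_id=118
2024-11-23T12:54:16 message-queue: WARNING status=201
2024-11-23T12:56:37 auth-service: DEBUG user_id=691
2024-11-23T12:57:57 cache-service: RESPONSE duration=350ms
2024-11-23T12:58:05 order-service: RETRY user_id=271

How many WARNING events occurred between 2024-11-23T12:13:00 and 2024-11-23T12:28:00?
1

To count events in the time window:

1. Window boundaries: 2024-11-23T12:13:00 to 2024-11-23T12:28:00
2. Filter for WARNING events within this window
3. Count matching events: 1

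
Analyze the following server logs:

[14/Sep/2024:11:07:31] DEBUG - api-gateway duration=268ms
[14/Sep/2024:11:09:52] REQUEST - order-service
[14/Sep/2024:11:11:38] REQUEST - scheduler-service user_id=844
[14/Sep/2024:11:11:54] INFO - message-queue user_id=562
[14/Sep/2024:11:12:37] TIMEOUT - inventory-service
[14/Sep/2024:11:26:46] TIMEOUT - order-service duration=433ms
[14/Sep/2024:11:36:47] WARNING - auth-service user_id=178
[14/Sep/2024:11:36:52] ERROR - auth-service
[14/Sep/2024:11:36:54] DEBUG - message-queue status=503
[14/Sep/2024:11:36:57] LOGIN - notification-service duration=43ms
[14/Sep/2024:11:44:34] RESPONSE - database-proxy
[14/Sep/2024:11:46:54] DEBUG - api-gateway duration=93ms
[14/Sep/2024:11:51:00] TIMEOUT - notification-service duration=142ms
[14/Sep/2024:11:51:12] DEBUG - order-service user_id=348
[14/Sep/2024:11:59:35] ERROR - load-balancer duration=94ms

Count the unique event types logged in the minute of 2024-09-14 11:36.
4

To count unique event types:

1. Filter events in the minute starting at 2024-09-14 11:36
2. Extract event types from matching entries
3. Count unique types: 4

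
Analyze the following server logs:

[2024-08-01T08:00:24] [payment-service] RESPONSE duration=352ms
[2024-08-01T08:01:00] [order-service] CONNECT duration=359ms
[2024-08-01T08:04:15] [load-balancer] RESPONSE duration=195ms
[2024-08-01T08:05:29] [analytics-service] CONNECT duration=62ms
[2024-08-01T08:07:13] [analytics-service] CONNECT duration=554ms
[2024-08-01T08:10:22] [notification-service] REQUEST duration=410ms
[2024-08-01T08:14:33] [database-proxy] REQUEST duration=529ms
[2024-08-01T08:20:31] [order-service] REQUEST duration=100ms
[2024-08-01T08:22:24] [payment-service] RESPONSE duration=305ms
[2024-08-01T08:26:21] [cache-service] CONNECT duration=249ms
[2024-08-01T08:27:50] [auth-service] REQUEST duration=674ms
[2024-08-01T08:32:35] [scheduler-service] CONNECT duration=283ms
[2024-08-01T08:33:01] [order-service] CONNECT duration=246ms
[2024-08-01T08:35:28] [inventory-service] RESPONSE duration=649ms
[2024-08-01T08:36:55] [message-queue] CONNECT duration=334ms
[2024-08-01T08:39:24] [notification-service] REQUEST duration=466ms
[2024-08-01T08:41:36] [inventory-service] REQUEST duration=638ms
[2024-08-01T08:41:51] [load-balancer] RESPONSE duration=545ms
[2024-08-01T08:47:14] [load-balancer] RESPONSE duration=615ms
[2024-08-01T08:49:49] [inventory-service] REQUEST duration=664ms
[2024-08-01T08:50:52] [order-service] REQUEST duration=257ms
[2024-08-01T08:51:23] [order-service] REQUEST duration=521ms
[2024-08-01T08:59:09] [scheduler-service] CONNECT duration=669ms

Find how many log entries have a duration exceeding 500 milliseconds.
10

To count timeouts:

1. Threshold: 500ms
2. Extract duration from each log entry
3. Count entries where duration > 500
4. Timeout count: 10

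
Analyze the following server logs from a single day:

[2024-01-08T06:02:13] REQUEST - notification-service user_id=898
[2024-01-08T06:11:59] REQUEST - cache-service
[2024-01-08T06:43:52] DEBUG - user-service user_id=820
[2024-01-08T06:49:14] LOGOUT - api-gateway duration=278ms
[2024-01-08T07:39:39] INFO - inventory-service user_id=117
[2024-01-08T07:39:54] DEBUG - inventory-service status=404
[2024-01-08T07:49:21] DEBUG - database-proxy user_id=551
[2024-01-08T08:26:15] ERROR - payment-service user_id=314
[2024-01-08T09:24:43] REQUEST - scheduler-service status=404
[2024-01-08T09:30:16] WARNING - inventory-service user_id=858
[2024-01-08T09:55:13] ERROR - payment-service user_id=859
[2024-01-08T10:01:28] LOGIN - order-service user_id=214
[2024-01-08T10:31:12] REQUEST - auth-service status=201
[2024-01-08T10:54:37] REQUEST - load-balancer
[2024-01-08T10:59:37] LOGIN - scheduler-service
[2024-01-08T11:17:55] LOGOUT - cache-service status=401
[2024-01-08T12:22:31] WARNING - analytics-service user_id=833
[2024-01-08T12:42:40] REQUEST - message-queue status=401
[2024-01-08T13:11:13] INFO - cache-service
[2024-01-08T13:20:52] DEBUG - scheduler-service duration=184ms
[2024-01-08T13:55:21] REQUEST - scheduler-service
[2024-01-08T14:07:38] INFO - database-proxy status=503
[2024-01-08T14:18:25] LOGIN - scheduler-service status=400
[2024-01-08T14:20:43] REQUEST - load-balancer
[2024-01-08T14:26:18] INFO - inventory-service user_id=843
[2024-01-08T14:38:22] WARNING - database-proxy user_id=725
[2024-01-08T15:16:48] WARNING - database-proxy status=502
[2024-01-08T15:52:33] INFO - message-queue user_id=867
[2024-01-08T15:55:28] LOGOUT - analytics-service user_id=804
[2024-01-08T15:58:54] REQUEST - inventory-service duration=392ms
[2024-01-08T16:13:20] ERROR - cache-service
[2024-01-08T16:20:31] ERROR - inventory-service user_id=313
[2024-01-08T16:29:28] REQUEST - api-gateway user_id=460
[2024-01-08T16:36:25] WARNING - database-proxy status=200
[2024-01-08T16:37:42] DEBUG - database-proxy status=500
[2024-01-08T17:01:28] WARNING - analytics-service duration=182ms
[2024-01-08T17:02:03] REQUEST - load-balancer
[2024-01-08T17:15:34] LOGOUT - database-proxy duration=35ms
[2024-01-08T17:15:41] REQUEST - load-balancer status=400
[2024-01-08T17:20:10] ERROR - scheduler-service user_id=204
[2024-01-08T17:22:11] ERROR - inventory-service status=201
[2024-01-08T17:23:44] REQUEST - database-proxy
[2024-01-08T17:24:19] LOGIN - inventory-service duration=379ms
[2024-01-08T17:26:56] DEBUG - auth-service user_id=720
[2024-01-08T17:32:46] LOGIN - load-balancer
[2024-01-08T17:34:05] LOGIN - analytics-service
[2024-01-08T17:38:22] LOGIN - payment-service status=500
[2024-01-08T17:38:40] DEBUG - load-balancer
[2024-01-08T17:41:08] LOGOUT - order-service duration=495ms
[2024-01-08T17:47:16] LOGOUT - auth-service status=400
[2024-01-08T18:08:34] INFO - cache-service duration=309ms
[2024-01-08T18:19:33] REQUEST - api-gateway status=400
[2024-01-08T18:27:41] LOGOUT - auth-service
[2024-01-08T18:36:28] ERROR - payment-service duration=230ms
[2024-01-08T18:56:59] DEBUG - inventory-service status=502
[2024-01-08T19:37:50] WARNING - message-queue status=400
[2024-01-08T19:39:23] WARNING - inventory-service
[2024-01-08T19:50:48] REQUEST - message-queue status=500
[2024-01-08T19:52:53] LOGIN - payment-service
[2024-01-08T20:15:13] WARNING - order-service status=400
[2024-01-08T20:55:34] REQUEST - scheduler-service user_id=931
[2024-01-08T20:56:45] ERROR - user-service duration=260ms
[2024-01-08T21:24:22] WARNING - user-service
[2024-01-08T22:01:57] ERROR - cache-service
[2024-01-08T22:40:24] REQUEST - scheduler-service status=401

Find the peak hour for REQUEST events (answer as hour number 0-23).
17

To find the peak hour:

1. Group all REQUEST events by hour
2. Count events in each hour
3. Find hour with maximum count
4. Peak hour: 17 (with 3 events)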